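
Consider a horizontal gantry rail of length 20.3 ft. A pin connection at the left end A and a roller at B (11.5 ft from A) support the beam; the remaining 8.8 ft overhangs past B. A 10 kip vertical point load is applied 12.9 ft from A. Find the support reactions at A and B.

Taking moments about A: B_y·11.5 − 10·12.9 = 0 → B_y = 129/11.5 = 11.2174 ≈ 11.22 kip.
ΣF_y = 0: A_y + 11.2174 − 10 = 0 → A_y = -1.217 kip.
ΣF_x = 0: no horizontal applied forces, so A_x = 0.

A_x = 0, A_y = -1.217 kip, B_y = 11.22 kip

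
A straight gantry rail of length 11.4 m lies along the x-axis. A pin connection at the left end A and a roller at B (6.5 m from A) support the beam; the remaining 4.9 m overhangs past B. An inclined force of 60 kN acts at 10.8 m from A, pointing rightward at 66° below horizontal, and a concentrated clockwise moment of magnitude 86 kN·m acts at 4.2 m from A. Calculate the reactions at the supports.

A_x = -24.40 kN, A_y = -49.49 kN, B_y = 104.3 kN

Moments about A: B_y·6.5 − 60·sin66°·10.8 − 86 = 0 → B_y = 677.977/6.5 = 104.304 ≈ 104.3 kN.
ΣF_y = 0: A_y + 104.304 − 60·sin66° = 0 → A_y = -49.49 kN.
ΣF_x = 0: A_x + 60·cos66° = 0 → A_x = -24.40 kN.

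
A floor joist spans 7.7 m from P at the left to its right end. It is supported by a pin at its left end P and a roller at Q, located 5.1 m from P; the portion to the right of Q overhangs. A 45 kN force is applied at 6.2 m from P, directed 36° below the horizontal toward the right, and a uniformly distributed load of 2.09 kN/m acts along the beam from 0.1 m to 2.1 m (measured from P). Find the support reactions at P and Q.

P_x = -36.41 kN, P_y = -2.427 kN, Q_y = 33.06 kN

Resultant of the distributed load: 2.09 × 2 = 4.18 kN at 1.1 m from P.
ΣM about P: Q_y·5.1 − 45·sin36°·6.2 − (2.09·2)·1.1 = 0 → Q_y = 168.59/5.1 = 33.0569 ≈ 33.06 kN.
ΣF_y = 0: P_y + 33.0569 − 45·sin36° − 2.09·2 = 0 → P_y = -2.427 kN.
ΣF_x = 0: P_x + 45·cos36° = 0 → P_x = -36.41 kN.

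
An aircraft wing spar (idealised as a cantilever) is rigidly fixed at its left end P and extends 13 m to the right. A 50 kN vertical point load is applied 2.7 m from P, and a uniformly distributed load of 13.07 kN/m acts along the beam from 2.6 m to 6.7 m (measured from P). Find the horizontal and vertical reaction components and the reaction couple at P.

P_x = 0, P_y = 103.6 kN, M_P = 384.2 kN·m

Resultant of the distributed load: 13.07 × 4.1 = 53.587 kN at 4.65 m from P.
ΣF_x = 0: P_x = 0.
ΣF_y = 0: P_y − 50 − 13.07·4.1 = 0 → P_y = 103.6 kN.
ΣM about P: M_P − 50·2.7 − (13.07·4.1)·4.65 = 0 → M_P = 384.2 kN·m.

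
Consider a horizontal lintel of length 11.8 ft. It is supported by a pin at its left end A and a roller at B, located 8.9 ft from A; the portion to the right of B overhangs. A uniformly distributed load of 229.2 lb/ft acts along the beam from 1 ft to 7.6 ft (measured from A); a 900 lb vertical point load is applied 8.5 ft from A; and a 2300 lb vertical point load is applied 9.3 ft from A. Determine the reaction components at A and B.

Resultant of the distributed load: 229.2 × 6.6 = 1512.72 lb at 4.3 ft from A.
Taking moments about A: B_y·8.9 − (229.2·6.6)·4.3 − 900·8.5 − 2300·9.3 = 0 → B_y = 35544.696/8.9 = 3993.79 ≈ 3994 lb.
ΣF_y = 0: A_y + 3993.79 − 229.2·6.6 − 900 − 2300 = 0 → A_y = 718.9 lb.
ΣF_x = 0: no horizontal applied forces, so A_x = 0.

A_x = 0, A_y = 718.9 lb, B_y = 3994 lb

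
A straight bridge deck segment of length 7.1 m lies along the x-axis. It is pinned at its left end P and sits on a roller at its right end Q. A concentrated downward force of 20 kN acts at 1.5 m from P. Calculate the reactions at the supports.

Moments about P: Q_y·7.1 − 20·1.5 = 0 → Q_y = 30/7.1 = 4.22535 ≈ 4.225 kN.
ΣF_y = 0: P_y + 4.22535 − 20 = 0 → P_y = 15.77 kN.
ΣF_x = 0: no horizontal applied forces, so P_x = 0.

P_x = 0, P_y = 15.77 kN, Q_y = 4.225 kN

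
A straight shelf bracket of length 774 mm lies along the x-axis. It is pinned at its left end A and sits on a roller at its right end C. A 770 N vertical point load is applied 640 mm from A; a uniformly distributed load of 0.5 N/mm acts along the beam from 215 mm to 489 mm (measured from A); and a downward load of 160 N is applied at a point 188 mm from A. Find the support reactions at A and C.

A_x = 0, A_y = 329.1 N, C_y = 737.9 N

Resultant of the distributed load: 0.5 × 274 = 137 N at 352 mm from A.
Taking moments about A: C_y·774 − 770·640 − (0.5·274)·352 − 160·188 = 0 → C_y = 571104/774 = 737.86 ≈ 737.9 N.
ΣF_y = 0: A_y + 737.86 − 770 − 0.5·274 − 160 = 0 → A_y = 329.1 N.
ΣF_x = 0: no horizontal applied forces, so A_x = 0.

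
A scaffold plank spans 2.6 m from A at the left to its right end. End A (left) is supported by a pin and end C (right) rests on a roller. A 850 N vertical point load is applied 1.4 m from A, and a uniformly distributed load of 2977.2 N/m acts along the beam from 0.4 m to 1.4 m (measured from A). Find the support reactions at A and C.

Resultant of the distributed load: 2977.2 × 1 = 2977.2 N at 0.9 m from A.
Moments about A: C_y·2.6 − 850·1.4 − (2977.2·1)·0.9 = 0 → C_y = 3869.48/2.6 = 1488.26 ≈ 1488 N.
ΣF_y = 0: A_y + 1488.26 − 850 − 2977.2·1 = 0 → A_y = 2339 N.
ΣF_x = 0: no horizontal applied forces, so A_x = 0.

A_x = 0, A_y = 2339 N, C_y = 1488 N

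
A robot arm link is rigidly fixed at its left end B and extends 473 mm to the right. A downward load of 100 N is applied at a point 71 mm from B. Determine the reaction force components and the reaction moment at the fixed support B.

B_x = 0, B_y = 100.0 N, M_B = 7100 N·mm

ΣF_x = 0: B_x = 0.
ΣF_y = 0: B_y − 100 = 0 → B_y = 100.0 N.
ΣM about B: M_B − 100·71 = 0 → M_B = 7100 N·mm.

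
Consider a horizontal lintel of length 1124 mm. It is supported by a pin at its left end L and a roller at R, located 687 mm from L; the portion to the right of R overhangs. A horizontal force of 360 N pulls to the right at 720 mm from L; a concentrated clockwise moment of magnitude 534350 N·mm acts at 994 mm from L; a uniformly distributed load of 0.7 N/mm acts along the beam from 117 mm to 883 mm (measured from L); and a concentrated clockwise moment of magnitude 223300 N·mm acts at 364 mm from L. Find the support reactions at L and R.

Resultant of the distributed load: 0.7 × 766 = 536.2 N at 500 mm from L.
Moments about L: R_y·687 − 534350 − (0.7·766)·500 − 223300 = 0 → R_y = 1025750/687 = 1493.09 ≈ 1493 N.
ΣF_y = 0: L_y + 1493.09 − 0.7·766 = 0 → L_y = -956.9 N.
ΣF_x = 0: L_x + 360 = 0 → L_x = -360.0 N.

L_x = -360.0 N, L_y = -956.9 N, R_y = 1493 N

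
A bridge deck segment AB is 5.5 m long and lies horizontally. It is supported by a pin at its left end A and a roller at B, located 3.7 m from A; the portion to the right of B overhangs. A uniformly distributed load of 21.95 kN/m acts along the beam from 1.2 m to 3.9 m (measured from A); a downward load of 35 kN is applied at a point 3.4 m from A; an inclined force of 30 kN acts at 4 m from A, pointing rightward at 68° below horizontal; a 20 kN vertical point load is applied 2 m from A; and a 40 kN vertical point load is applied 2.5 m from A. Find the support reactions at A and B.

A_x = -11.24 kN, A_y = 41.16 kN, B_y = 140.9 kN

Resultant of the distributed load: 21.95 × 2.7 = 59.265 kN at 2.55 m from A.
Moments about A: B_y·3.7 − (21.95·2.7)·2.55 − 35·3.4 − 30·sin68°·4 − 20·2 − 40·2.5 = 0 → B_y = 521.388/3.7 = 140.916 ≈ 140.9 kN.
ΣF_y = 0: A_y + 140.916 − 21.95·2.7 − 35 − 30·sin68° − 20 − 40 = 0 → A_y = 41.16 kN.
ΣF_x = 0: A_x + 30·cos68° = 0 → A_x = -11.24 kN.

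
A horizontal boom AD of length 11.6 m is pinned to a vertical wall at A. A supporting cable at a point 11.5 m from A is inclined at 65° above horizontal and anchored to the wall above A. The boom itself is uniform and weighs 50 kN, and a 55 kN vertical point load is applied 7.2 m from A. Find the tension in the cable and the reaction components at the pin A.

T = 65.82 kN, A_x = 27.82 kN, A_y = 45.35 kN

ΣM about A: T·sin65°·11.5 − 50·5.8 − 55·7.2 = 0 → T = 686/(11.5·0.906308) = 65.8189 ≈ 65.82 kN.
ΣF_x = 0: A_x − T·cos65° = 0 → A_x = 65.8189 × 0.422618 = 27.82 kN.
ΣF_y = 0: A_y + T·sin65° − 50 − 55 = 0 → A_y = 105 − 65.8189 × 0.906308 = 45.35 kN.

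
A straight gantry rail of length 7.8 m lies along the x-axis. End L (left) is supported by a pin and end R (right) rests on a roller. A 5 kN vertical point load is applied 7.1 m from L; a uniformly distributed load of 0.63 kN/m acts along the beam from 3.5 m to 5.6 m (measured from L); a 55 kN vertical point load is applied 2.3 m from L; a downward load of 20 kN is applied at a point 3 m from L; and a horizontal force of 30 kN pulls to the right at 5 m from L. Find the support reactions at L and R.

Resultant of the distributed load: 0.63 × 2.1 = 1.323 kN at 4.55 m from L.
Taking moments about L: R_y·7.8 − 5·7.1 − (0.63·2.1)·4.55 − 55·2.3 − 20·3 = 0 → R_y = 228.01965/7.8 = 29.2333 ≈ 29.23 kN.
ΣF_y = 0: L_y + 29.2333 − 5 − 0.63·2.1 − 55 − 20 = 0 → L_y = 52.09 kN.
ΣF_x = 0: L_x + 30 = 0 → L_x = -30.00 kN.

L_x = -30.00 kN, L_y = 52.09 kN, R_y = 29.23 kN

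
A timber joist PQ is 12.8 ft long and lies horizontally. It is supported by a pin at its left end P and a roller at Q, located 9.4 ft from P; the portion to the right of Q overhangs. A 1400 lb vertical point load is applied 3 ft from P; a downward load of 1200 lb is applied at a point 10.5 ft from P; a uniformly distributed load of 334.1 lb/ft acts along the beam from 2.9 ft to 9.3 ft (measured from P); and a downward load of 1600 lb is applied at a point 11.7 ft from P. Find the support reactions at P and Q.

P_x = 0, P_y = 1172 lb, Q_y = 5166 lb

Resultant of the distributed load: 334.1 × 6.4 = 2138.24 lb at 6.1 ft from P.
Taking moments about P: Q_y·9.4 − 1400·3 − 1200·10.5 − (334.1·6.4)·6.1 − 1600·11.7 = 0 → Q_y = 48563.264/9.4 = 5166.3 ≈ 5166 lb.
ΣF_y = 0: P_y + 5166.3 − 1400 − 1200 − 334.1·6.4 − 1600 = 0 → P_y = 1172 lb.
ΣF_x = 0: no horizontal applied forces, so P_x = 0.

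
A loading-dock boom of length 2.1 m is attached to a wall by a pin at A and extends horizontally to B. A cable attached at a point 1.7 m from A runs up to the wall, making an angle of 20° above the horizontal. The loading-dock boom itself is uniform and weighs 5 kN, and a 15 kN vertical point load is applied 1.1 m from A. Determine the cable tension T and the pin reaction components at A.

ΣM about A: T·sin20°·1.7 − 5·1.05 − 15·1.1 = 0 → T = 21.75/(1.7·0.34202) = 37.4075 ≈ 37.41 kN.
ΣF_x = 0: A_x − T·cos20° = 0 → A_x = 37.4075 × 0.939693 = 35.15 kN.
ΣF_y = 0: A_y + T·sin20° − 5 − 15 = 0 → A_y = 20 − 37.4075 × 0.34202 = 7.206 kN.

T = 37.41 kN, A_x = 35.15 kN, A_y = 7.206 kN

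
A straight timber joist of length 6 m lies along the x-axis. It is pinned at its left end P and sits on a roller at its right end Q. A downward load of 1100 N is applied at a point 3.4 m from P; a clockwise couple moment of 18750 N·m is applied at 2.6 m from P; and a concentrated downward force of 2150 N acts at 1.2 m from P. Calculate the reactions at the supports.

ΣM about P: Q_y·6 − 1100·3.4 − 18750 − 2150·1.2 = 0 → Q_y = 25070/6 = 4178.33 ≈ 4178 N.
ΣF_y = 0: P_y + 4178.33 − 1100 − 2150 = 0 → P_y = -928.3 N.
ΣF_x = 0: no horizontal applied forces, so P_x = 0.

P_x = 0, P_y = -928.3 N, Q_y = 4178 N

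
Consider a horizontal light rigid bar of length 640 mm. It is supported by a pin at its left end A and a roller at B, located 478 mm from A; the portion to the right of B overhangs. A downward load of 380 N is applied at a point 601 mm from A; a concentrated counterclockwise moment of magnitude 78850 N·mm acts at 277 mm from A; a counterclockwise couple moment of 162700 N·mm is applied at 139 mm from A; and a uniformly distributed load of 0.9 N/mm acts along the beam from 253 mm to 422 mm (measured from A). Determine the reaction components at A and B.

Resultant of the distributed load: 0.9 × 169 = 152.1 N at 337.5 mm from A.
Moments about A: B_y·478 − 380·601 + 78850 + 162700 − (0.9·169)·337.5 = 0 → B_y = 38163.75/478 = 79.8405 ≈ 79.84 N.
ΣF_y = 0: A_y + 79.8405 − 380 − 0.9·169 = 0 → A_y = 452.3 N.
ΣF_x = 0: no horizontal applied forces, so A_x = 0.

A_x = 0, A_y = 452.3 N, B_y = 79.84 N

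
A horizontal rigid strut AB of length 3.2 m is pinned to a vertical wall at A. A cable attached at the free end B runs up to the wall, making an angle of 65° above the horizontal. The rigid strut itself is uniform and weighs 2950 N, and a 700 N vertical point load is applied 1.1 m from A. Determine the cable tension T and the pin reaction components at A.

ΣM about A: T·sin65°·3.2 − 2950·1.6 − 700·1.1 = 0 → T = 5490/(3.2·0.906308) = 1892.98 ≈ 1893 N.
ΣF_x = 0: A_x − T·cos65° = 0 → A_x = 1892.98 × 0.422618 = 800.0 N.
ΣF_y = 0: A_y + T·sin65° − 2950 − 700 = 0 → A_y = 3650 − 1892.98 × 0.906308 = 1934 N.

T = 1893 N, A_x = 800.0 N, A_y = 1934 N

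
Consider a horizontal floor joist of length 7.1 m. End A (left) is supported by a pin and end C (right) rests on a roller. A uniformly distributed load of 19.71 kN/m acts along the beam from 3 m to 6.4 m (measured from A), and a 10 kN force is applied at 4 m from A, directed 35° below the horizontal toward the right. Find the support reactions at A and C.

A_x = -8.192 kN, A_y = 25.16 kN, C_y = 47.59 kN

Resultant of the distributed load: 19.71 × 3.4 = 67.014 kN at 4.7 m from A.
ΣM about A: C_y·7.1 − (19.71·3.4)·4.7 − 10·sin35°·4 = 0 → C_y = 337.909/7.1 = 47.5928 ≈ 47.59 kN.
ΣF_y = 0: A_y + 47.5928 − 19.71·3.4 − 10·sin35° = 0 → A_y = 25.16 kN.
ΣF_x = 0: A_x + 10·cos35° = 0 → A_x = -8.192 kN.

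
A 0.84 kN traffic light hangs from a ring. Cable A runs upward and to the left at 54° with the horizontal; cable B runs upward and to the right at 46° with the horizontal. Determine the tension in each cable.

ΣF_x = 0: −T_A·cos54° + T_B·cos46° = 0 → T_B = 0.84615·T_A.
ΣF_y = 0: T_A·sin54° + T_B·sin46° = 0.84.
Substitute: T_A·(0.809017 + 0.84615·0.71934) = 0.84 → T_A = 0.592515 ≈ 0.5925 kN.
Then T_B = 0.84615 × 0.592515 = 0.5014 kN.

T_A = 0.5925 kN, T_B = 0.5014 kN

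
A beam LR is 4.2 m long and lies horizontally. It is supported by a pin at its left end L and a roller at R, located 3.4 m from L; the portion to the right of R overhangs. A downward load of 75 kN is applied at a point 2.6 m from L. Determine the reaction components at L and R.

L_x = 0, L_y = 17.65 kN, R_y = 57.35 kN

Taking moments about L: R_y·3.4 − 75·2.6 = 0 → R_y = 195/3.4 = 57.3529 ≈ 57.35 kN.
ΣF_y = 0: L_y + 57.3529 − 75 = 0 → L_y = 17.65 kN.
ΣF_x = 0: no horizontal applied forces, so L_x = 0.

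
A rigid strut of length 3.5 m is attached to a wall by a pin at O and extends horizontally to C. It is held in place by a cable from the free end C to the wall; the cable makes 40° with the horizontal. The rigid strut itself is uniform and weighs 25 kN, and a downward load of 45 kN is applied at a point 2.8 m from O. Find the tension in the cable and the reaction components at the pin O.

ΣM about O: T·sin40°·3.5 − 25·1.75 − 45·2.8 = 0 → T = 169.75/(3.5·0.642788) = 75.4526 ≈ 75.45 kN.
ΣF_x = 0: O_x − T·cos40° = 0 → O_x = 75.4526 × 0.766044 = 57.80 kN.
ΣF_y = 0: O_y + T·sin40° − 25 − 45 = 0 → O_y = 70 − 75.4526 × 0.642788 = 21.50 kN.

T = 75.45 kN, O_x = 57.80 kN, O_y = 21.50 kN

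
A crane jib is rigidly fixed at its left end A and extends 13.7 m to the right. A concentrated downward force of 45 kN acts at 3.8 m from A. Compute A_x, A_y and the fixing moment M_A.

A_x = 0, A_y = 45.00 kN, M_A = 171.0 kN·m

ΣF_x = 0: A_x = 0.
ΣF_y = 0: A_y − 45 = 0 → A_y = 45.00 kN.
ΣM about A: M_A − 45·3.8 = 0 → M_A = 171.0 kN·m.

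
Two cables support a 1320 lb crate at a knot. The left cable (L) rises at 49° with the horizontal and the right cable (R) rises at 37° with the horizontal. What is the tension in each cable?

ΣF_x = 0: −T_L·cos49° + T_R·cos37° = 0 → T_R = 0.821475·T_L.
ΣF_y = 0: T_L·sin49° + T_R·sin37° = 1320.
Substitute: T_L·(0.75471 + 0.821475·0.601815) = 1320 → T_L = 1056.77 ≈ 1057 lb.
Then T_R = 0.821475 × 1056.77 = 868.1 lb.

T_L = 1057 lb, T_R = 868.1 lb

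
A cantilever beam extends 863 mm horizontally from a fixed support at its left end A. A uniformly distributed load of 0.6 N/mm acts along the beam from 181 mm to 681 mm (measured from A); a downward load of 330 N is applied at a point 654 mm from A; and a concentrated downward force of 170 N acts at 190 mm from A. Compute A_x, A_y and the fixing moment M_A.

Resultant of the distributed load: 0.6 × 500 = 300 N at 431 mm from A.
ΣF_x = 0: A_x = 0.
ΣF_y = 0: A_y − 0.6·500 − 330 − 170 = 0 → A_y = 800.0 N.
ΣM about A: M_A − (0.6·500)·431 − 330·654 − 170·190 = 0 → M_A = 377400 N·mm.

A_x = 0, A_y = 800.0 N, M_A = 377400 N·mm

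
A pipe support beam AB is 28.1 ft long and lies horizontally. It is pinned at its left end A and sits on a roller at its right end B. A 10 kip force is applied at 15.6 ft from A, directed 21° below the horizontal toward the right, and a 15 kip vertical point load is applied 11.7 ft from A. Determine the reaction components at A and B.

A_x = -9.336 kip, A_y = 10.35 kip, B_y = 8.235 kip

Moments about A: B_y·28.1 − 10·sin21°·15.6 − 15·11.7 = 0 → B_y = 231.405/28.1 = 8.23505 ≈ 8.235 kip.
ΣF_y = 0: A_y + 8.23505 − 10·sin21° − 15 = 0 → A_y = 10.35 kip.
ΣF_x = 0: A_x + 10·cos21° = 0 → A_x = -9.336 kip.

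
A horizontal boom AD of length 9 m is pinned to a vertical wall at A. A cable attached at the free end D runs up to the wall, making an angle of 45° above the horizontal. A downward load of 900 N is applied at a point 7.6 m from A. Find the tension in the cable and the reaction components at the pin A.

ΣM about A: T·sin45°·9 − 900·7.6 = 0 → T = 6840/(9·0.707107) = 1074.8 ≈ 1075 N.
ΣF_x = 0: A_x − T·cos45° = 0 → A_x = 1074.8 × 0.707107 = 760.0 N.
ΣF_y = 0: A_y + T·sin45° − 900 = 0 → A_y = 900 − 1074.8 × 0.707107 = 140.0 N.

T = 1075 N, A_x = 760.0 N, A_y = 140.0 N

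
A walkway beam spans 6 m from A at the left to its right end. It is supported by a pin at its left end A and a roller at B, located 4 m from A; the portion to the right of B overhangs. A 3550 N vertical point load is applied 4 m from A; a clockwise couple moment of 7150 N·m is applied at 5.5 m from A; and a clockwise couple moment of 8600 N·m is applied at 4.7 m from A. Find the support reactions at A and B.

A_x = 0, A_y = -3938 N, B_y = 7488 N

Moments about A: B_y·4 − 3550·4 − 7150 − 8600 = 0 → B_y = 29950/4 = 7487.5 ≈ 7488 N.
ΣF_y = 0: A_y + 7487.5 − 3550 = 0 → A_y = -3938 N.
ΣF_x = 0: no horizontal applied forces, so A_x = 0.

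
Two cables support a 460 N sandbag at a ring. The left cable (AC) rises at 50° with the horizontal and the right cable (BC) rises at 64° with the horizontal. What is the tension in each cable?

T_AC = 220.7 N, T_BC = 323.7 N

ΣF_x = 0: −T_AC·cos50° + T_BC·cos64° = 0 → T_BC = 1.46631·T_AC.
ΣF_y = 0: T_AC·sin50° + T_BC·sin64° = 460.
Substitute: T_AC·(0.766044 + 1.46631·0.898794) = 460 → T_AC = 220.734 ≈ 220.7 N.
Then T_BC = 1.46631 × 220.734 = 323.7 N.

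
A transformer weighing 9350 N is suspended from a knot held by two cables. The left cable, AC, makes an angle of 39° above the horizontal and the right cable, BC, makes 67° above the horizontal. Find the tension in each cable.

T_AC = 3801 N, T_BC = 7559 N

ΣF_x = 0: −T_AC·cos39° + T_BC·cos67° = 0 → T_BC = 1.98895·T_AC.
ΣF_y = 0: T_AC·sin39° + T_BC·sin67° = 9350.
Substitute: T_AC·(0.62932 + 1.98895·0.920505) = 9350 → T_AC = 3800.57 ≈ 3801 N.
Then T_BC = 1.98895 × 3800.57 = 7559 N.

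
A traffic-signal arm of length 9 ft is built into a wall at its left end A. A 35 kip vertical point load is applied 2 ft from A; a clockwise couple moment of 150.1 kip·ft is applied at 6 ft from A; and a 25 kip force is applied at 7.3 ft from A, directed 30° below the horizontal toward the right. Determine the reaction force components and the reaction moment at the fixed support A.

ΣF_x = 0: A_x + 25·cos30° = 0 → A_x = -21.65 kip.
ΣF_y = 0: A_y − 35 − 25·sin30° = 0 → A_y = 47.50 kip.
ΣM about A: M_A − 35·2 − 150.1 − 25·sin30°·7.3 = 0 → M_A = 311.3 kip·ft.

A_x = -21.65 kip, A_y = 47.50 kip, M_A = 311.3 kip·ft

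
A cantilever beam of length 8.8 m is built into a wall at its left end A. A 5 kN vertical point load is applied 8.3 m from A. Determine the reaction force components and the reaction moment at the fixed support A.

ΣF_x = 0: A_x = 0.
ΣF_y = 0: A_y − 5 = 0 → A_y = 5.000 kN.
ΣM about A: M_A − 5·8.3 = 0 → M_A = 41.50 kN·m.

A_x = 0, A_y = 5.000 kN, M_A = 41.50 kN·m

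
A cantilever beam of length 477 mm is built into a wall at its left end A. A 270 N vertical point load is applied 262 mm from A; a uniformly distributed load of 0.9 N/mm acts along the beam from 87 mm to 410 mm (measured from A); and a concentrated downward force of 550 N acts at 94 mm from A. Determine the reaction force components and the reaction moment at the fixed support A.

Resultant of the distributed load: 0.9 × 323 = 290.7 N at 248.5 mm from A.
ΣF_x = 0: A_x = 0.
ΣF_y = 0: A_y − 270 − 0.9·323 − 550 = 0 → A_y = 1111 N.
ΣM about A: M_A − 270·262 − (0.9·323)·248.5 − 550·94 = 0 → M_A = 194700 N·mm.

A_x = 0, A_y = 1111 N, M_A = 194700 N·mm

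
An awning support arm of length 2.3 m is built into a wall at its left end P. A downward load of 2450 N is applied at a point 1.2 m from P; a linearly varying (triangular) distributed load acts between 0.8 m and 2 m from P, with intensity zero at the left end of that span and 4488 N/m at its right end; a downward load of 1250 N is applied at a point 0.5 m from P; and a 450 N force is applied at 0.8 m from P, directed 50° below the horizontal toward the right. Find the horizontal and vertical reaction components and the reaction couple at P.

Resultant of the triangular load: ½ × 4488 × 1.2 = 2692.8 N, acting at 1.6 m from P (one-third of the span from the peak).
ΣF_x = 0: P_x + 450·cos50° = 0 → P_x = -289.3 N.
ΣF_y = 0: P_y − 2450 − ½·4488·1.2 − 1250 − 450·sin50° = 0 → P_y = 6738 N.
ΣM about P: M_P − 2450·1.2 − (½·4488·1.2)·1.6 − 1250·0.5 − 450·sin50°·0.8 = 0 → M_P = 8149 N·m.

P_x = -289.3 N, P_y = 6738 N, M_P = 8149 N·m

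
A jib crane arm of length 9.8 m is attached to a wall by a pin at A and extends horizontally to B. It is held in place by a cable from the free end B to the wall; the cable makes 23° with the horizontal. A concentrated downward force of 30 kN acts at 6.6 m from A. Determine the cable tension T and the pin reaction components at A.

T = 51.71 kN, A_x = 47.60 kN, A_y = 9.796 kN

ΣM about A: T·sin23°·9.8 − 30·6.6 = 0 → T = 198/(9.8·0.390731) = 51.7084 ≈ 51.71 kN.
ΣF_x = 0: A_x − T·cos23° = 0 → A_x = 51.7084 × 0.920505 = 47.60 kN.
ΣF_y = 0: A_y + T·sin23° − 30 = 0 → A_y = 30 − 51.7084 × 0.390731 = 9.796 kN.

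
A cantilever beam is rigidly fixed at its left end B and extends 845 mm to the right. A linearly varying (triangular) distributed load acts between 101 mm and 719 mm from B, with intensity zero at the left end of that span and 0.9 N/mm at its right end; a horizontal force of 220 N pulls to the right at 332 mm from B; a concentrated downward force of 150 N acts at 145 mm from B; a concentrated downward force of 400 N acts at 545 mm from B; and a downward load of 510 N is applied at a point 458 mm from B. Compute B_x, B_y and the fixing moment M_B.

B_x = -220.0 N, B_y = 1338 N, M_B = 616000 N·mm

Resultant of the triangular load: ½ × 0.9 × 618 = 278.1 N, acting at 513 mm from B (one-third of the span from the peak).
ΣF_x = 0: B_x + 220 = 0 → B_x = -220.0 N.
ΣF_y = 0: B_y − ½·0.9·618 − 150 − 400 − 510 = 0 → B_y = 1338 N.
ΣM about B: M_B − (½·0.9·618)·513 − 150·145 − 400·545 − 510·458 = 0 → M_B = 616000 N·mm.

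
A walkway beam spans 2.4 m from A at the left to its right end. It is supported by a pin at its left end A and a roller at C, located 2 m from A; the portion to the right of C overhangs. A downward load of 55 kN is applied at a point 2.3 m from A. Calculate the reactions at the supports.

Moments about A: C_y·2 − 55·2.3 = 0 → C_y = 126.5/2 = 63.25 kN.
ΣF_y = 0: A_y + 63.25 − 55 = 0 → A_y = -8.250 kN.
ΣF_x = 0: no horizontal applied forces, so A_x = 0.

A_x = 0, A_y = -8.250 kN, C_y = 63.25 kN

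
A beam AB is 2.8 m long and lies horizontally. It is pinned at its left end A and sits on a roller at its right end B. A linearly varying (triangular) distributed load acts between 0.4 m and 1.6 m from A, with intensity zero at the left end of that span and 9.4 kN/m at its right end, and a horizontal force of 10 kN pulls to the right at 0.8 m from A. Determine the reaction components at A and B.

Resultant of the triangular load: ½ × 9.4 × 1.2 = 5.64 kN, acting at 1.2 m from A (one-third of the span from the peak).
Taking moments about A: B_y·2.8 − (½·9.4·1.2)·1.2 = 0 → B_y = 6.768/2.8 = 2.41714 ≈ 2.417 kN.
ΣF_y = 0: A_y + 2.41714 − ½·9.4·1.2 = 0 → A_y = 3.223 kN.
ΣF_x = 0: A_x + 10 = 0 → A_x = -10.00 kN.

A_x = -10.00 kN, A_y = 3.223 kN, B_y = 2.417 kN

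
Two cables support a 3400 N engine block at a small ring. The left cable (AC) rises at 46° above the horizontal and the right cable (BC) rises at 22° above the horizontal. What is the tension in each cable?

ΣF_x = 0: −T_AC·cos46° + T_BC·cos22° = 0 → T_BC = 0.749213·T_AC.
ΣF_y = 0: T_AC·sin46° + T_BC·sin22° = 3400.
Substitute: T_AC·(0.71934 + 0.749213·0.374607) = 3400 → T_AC = 3400 N.
Then T_BC = 0.749213 × 3400 = 2547 N.

T_AC = 3400 N, T_BC = 2547 N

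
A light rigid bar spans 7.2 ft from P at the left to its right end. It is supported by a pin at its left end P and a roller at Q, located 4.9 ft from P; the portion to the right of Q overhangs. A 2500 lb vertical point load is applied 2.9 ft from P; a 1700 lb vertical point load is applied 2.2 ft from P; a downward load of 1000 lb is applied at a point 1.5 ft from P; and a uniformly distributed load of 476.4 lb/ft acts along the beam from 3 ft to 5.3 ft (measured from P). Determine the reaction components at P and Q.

P_x = 0, P_y = 2819 lb, Q_y = 3477 lb

Resultant of the distributed load: 476.4 × 2.3 = 1095.72 lb at 4.15 ft from P.
Taking moments about P: Q_y·4.9 − 2500·2.9 − 1700·2.2 − 1000·1.5 − (476.4·2.3)·4.15 = 0 → Q_y = 17037.238/4.9 = 3476.99 ≈ 3477 lb.
ΣF_y = 0: P_y + 3476.99 − 2500 − 1700 − 1000 − 476.4·2.3 = 0 → P_y = 2819 lb.
ΣF_x = 0: no horizontal applied forces, so P_x = 0.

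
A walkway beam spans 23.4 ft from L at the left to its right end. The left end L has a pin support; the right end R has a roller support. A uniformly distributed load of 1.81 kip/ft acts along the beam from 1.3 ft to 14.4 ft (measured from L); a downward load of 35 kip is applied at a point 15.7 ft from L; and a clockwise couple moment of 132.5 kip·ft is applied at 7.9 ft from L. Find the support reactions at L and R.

Resultant of the distributed load: 1.81 × 13.1 = 23.711 kip at 7.85 ft from L.
ΣM about L: R_y·23.4 − (1.81·13.1)·7.85 − 35·15.7 − 132.5 = 0 → R_y = 868.13135/23.4 = 37.0996 ≈ 37.10 kip.
ΣF_y = 0: L_y + 37.0996 − 1.81·13.1 − 35 = 0 → L_y = 21.61 kip.
ΣF_x = 0: no horizontal applied forces, so L_x = 0.

L_x = 0, L_y = 21.61 kip, R_y = 37.10 kip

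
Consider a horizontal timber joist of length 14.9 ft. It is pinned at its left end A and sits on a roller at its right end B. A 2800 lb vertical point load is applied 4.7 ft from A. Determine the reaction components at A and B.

A_x = 0, A_y = 1917 lb, B_y = 883.2 lb

Taking moments about A: B_y·14.9 − 2800·4.7 = 0 → B_y = 13160/14.9 = 883.221 ≈ 883.2 lb.
ΣF_y = 0: A_y + 883.221 − 2800 = 0 → A_y = 1917 lb.
ΣF_x = 0: no horizontal applied forces, so A_x = 0.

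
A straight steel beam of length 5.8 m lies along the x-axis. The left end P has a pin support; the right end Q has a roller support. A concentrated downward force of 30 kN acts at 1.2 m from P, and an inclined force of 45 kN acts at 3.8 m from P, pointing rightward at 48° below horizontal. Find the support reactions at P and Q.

P_x = -30.11 kN, P_y = 35.32 kN, Q_y = 28.12 kN

Moments about P: Q_y·5.8 − 30·1.2 − 45·sin48°·3.8 = 0 → Q_y = 163.078/5.8 = 28.1169 ≈ 28.12 kN.
ΣF_y = 0: P_y + 28.1169 − 30 − 45·sin48° = 0 → P_y = 35.32 kN.
ΣF_x = 0: P_x + 45·cos48° = 0 → P_x = -30.11 kN.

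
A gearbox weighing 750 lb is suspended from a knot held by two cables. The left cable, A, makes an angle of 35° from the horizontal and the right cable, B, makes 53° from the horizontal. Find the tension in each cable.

T_A = 451.6 lb, T_B = 614.7 lb

ΣF_x = 0: −T_A·cos35° + T_B·cos53° = 0 → T_B = 1.36114·T_A.
ΣF_y = 0: T_A·sin35° + T_B·sin53° = 750.
Substitute: T_A·(0.573576 + 1.36114·0.798636) = 750 → T_A = 451.635 ≈ 451.6 lb.
Then T_B = 1.36114 × 451.635 = 614.7 lb.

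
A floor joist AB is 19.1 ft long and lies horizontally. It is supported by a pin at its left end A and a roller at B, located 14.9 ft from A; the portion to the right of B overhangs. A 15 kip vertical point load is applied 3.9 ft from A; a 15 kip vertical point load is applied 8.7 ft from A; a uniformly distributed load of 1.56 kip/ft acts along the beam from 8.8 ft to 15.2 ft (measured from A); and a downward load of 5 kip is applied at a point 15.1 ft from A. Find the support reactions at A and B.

A_x = 0, A_y = 19.19 kip, B_y = 25.79 kip

Resultant of the distributed load: 1.56 × 6.4 = 9.984 kip at 12 ft from A.
ΣM about A: B_y·14.9 − 15·3.9 − 15·8.7 − (1.56·6.4)·12 − 5·15.1 = 0 → B_y = 384.308/14.9 = 25.7925 ≈ 25.79 kip.
ΣF_y = 0: A_y + 25.7925 − 15 − 15 − 1.56·6.4 − 5 = 0 → A_y = 19.19 kip.
ΣF_x = 0: no horizontal applied forces, so A_x = 0.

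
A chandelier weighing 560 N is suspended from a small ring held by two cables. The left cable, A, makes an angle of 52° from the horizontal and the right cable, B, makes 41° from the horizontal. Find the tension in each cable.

T_A = 423.2 N, T_B = 345.2 N

ΣF_x = 0: −T_A·cos52° + T_B·cos41° = 0 → T_B = 0.815759·T_A.
ΣF_y = 0: T_A·sin52° + T_B·sin41° = 560.
Substitute: T_A·(0.788011 + 0.815759·0.656059) = 560 → T_A = 423.217 ≈ 423.2 N.
Then T_B = 0.815759 × 423.217 = 345.2 N.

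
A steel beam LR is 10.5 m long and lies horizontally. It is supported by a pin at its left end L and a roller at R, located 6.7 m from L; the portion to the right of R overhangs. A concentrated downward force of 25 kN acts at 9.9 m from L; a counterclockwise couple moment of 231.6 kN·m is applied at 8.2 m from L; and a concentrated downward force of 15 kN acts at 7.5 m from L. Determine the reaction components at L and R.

Taking moments about L: R_y·6.7 − 25·9.9 + 231.6 − 15·7.5 = 0 → R_y = 128.4/6.7 = 19.1642 ≈ 19.16 kN.
ΣF_y = 0: L_y + 19.1642 − 25 − 15 = 0 → L_y = 20.84 kN.
ΣF_x = 0: no horizontal applied forces, so L_x = 0.

L_x = 0, L_y = 20.84 kN, R_y = 19.16 kN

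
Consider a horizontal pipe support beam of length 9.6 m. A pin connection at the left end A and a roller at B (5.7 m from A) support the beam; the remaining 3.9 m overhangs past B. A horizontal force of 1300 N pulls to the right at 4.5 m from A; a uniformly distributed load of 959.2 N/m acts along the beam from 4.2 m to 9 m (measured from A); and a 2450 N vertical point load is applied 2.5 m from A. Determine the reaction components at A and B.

Resultant of the distributed load: 959.2 × 4.8 = 4604.16 N at 6.6 m from A.
ΣM about A: B_y·5.7 − (959.2·4.8)·6.6 − 2450·2.5 = 0 → B_y = 36512.456/5.7 = 6405.69 ≈ 6406 N.
ΣF_y = 0: A_y + 6405.69 − 959.2·4.8 − 2450 = 0 → A_y = 648.5 N.
ΣF_x = 0: A_x + 1300 = 0 → A_x = -1300 N.

A_x = -1300 N, A_y = 648.5 N, B_y = 6406 N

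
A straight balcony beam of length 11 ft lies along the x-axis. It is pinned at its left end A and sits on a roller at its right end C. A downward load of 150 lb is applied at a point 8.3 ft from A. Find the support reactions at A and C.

Moments about A: C_y·11 − 150·8.3 = 0 → C_y = 1245/11 = 113.182 ≈ 113.2 lb.
ΣF_y = 0: A_y + 113.182 − 150 = 0 → A_y = 36.82 lb.
ΣF_x = 0: no horizontal applied forces, so A_x = 0.

A_x = 0, A_y = 36.82 lb, C_y = 113.2 lb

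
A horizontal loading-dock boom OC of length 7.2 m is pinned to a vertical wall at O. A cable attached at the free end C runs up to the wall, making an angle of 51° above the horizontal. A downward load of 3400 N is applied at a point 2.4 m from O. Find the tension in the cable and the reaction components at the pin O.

ΣM about O: T·sin51°·7.2 − 3400·2.4 = 0 → T = 8160/(7.2·0.777146) = 1458.33 ≈ 1458 N.
ΣF_x = 0: O_x − T·cos51° = 0 → O_x = 1458.33 × 0.62932 = 917.8 N.
ΣF_y = 0: O_y + T·sin51° − 3400 = 0 → O_y = 3400 − 1458.33 × 0.777146 = 2267 N.

T = 1458 N, O_x = 917.8 N, O_y = 2267 N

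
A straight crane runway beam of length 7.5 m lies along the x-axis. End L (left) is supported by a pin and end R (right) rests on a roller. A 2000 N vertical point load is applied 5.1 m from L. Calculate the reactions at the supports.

ΣM about L: R_y·7.5 − 2000·5.1 = 0 → R_y = 10200/7.5 = 1360 N.
ΣF_y = 0: L_y + 1360 − 2000 = 0 → L_y = 640.0 N.
ΣF_x = 0: no horizontal applied forces, so L_x = 0.

L_x = 0, L_y = 640.0 N, R_y = 1360 N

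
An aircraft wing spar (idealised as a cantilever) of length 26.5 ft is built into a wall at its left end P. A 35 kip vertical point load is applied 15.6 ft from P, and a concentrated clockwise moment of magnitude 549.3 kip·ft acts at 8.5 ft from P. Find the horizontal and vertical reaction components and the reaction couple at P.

P_x = 0, P_y = 35.00 kip, M_P = 1095 kip·ft

ΣF_x = 0: P_x = 0.
ΣF_y = 0: P_y − 35 = 0 → P_y = 35.00 kip.
ΣM about P: M_P − 35·15.6 − 549.3 = 0 → M_P = 1095 kip·ft.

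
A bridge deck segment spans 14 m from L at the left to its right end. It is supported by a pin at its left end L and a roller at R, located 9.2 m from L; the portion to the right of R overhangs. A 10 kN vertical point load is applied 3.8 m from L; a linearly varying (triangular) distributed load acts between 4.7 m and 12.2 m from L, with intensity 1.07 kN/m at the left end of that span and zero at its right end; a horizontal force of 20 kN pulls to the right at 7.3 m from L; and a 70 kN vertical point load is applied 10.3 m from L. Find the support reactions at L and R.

Resultant of the triangular load: ½ × 1.07 × 7.5 = 4.0125 kN, acting at 7.2 m from L (one-third of the span from the peak).
Moments about L: R_y·9.2 − 10·3.8 − (½·1.07·7.5)·7.2 − 70·10.3 = 0 → R_y = 787.89/9.2 = 85.6402 ≈ 85.64 kN.
ΣF_y = 0: L_y + 85.6402 − 10 − ½·1.07·7.5 − 70 = 0 → L_y = -1.628 kN.
ΣF_x = 0: L_x + 20 = 0 → L_x = -20.00 kN.

L_x = -20.00 kN, L_y = -1.628 kN, R_y = 85.64 kN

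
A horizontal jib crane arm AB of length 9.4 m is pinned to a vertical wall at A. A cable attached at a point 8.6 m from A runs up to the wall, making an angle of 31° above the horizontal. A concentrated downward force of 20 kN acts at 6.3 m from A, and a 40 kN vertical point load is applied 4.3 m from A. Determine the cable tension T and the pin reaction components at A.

T = 67.28 kN, A_x = 57.67 kN, A_y = 25.35 kN

ΣM about A: T·sin31°·8.6 − 20·6.3 − 40·4.3 = 0 → T = 298/(8.6·0.515038) = 67.2788 ≈ 67.28 kN.
ΣF_x = 0: A_x − T·cos31° = 0 → A_x = 67.2788 × 0.857167 = 57.67 kN.
ΣF_y = 0: A_y + T·sin31° − 20 − 40 = 0 → A_y = 60 − 67.2788 × 0.515038 = 25.35 kN.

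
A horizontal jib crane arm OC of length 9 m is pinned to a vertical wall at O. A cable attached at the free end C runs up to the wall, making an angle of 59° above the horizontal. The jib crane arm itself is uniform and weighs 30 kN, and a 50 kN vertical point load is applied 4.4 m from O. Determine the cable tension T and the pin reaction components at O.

ΣM about O: T·sin59°·9 − 30·4.5 − 50·4.4 = 0 → T = 355/(9·0.857167) = 46.0172 ≈ 46.02 kN.
ΣF_x = 0: O_x − T·cos59° = 0 → O_x = 46.0172 × 0.515038 = 23.70 kN.
ΣF_y = 0: O_y + T·sin59° − 30 − 50 = 0 → O_y = 80 − 46.0172 × 0.857167 = 40.56 kN.

T = 46.02 kN, O_x = 23.70 kN, O_y = 40.56 kN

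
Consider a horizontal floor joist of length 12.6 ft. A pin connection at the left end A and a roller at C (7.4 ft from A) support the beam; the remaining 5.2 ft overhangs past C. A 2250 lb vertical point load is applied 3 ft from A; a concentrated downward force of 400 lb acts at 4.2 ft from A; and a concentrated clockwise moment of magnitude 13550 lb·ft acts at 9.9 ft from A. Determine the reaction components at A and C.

Moments about A: C_y·7.4 − 2250·3 − 400·4.2 − 13550 = 0 → C_y = 21980/7.4 = 2970.27 ≈ 2970 lb.
ΣF_y = 0: A_y + 2970.27 − 2250 − 400 = 0 → A_y = -320.3 lb.
ΣF_x = 0: no horizontal applied forces, so A_x = 0.

A_x = 0, A_y = -320.3 lb, C_y = 2970 lb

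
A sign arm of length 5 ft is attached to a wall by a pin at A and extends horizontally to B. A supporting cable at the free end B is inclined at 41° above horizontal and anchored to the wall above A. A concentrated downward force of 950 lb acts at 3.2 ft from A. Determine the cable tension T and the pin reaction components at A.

ΣM about A: T·sin41°·5 − 950·3.2 = 0 → T = 3040/(5·0.656059) = 926.746 ≈ 926.7 lb.
ΣF_x = 0: A_x − T·cos41° = 0 → A_x = 926.746 × 0.75471 = 699.4 lb.
ΣF_y = 0: A_y + T·sin41° − 950 = 0 → A_y = 950 − 926.746 × 0.656059 = 342.0 lb.

T = 926.7 lb, A_x = 699.4 lb, A_y = 342.0 lb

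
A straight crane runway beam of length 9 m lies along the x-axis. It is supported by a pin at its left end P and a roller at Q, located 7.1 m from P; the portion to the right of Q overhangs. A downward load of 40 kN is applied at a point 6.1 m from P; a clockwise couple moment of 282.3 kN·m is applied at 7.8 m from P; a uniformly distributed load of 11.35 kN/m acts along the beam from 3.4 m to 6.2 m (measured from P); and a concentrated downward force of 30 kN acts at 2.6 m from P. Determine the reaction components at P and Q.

Resultant of the distributed load: 11.35 × 2.8 = 31.78 kN at 4.8 m from P.
Taking moments about P: Q_y·7.1 − 40·6.1 − 282.3 − (11.35·2.8)·4.8 − 30·2.6 = 0 → Q_y = 756.844/7.1 = 106.598 ≈ 106.6 kN.
ΣF_y = 0: P_y + 106.598 − 40 − 11.35·2.8 − 30 = 0 → P_y = -4.818 kN.
ΣF_x = 0: no horizontal applied forces, so P_x = 0.

P_x = 0, P_y = -4.818 kN, Q_y = 106.6 kN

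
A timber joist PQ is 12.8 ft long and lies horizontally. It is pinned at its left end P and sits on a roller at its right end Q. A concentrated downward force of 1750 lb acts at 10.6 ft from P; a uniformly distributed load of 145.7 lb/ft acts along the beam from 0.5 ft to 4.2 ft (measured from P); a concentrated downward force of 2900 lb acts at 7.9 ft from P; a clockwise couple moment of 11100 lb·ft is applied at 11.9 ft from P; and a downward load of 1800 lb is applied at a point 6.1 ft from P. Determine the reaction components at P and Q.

Resultant of the distributed load: 145.7 × 3.7 = 539.09 lb at 2.35 ft from P.
Moments about P: Q_y·12.8 − 1750·10.6 − (145.7·3.7)·2.35 − 2900·7.9 − 11100 − 1800·6.1 = 0 → Q_y = 64806.8615/12.8 = 5063.04 ≈ 5063 lb.
ΣF_y = 0: P_y + 5063.04 − 1750 − 145.7·3.7 − 2900 − 1800 = 0 → P_y = 1926 lb.
ΣF_x = 0: no horizontal applied forces, so P_x = 0.

P_x = 0, P_y = 1926 lb, Q_y = 5063 lb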